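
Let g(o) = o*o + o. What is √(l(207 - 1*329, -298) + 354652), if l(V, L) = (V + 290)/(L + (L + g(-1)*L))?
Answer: √7873622794/149 ≈ 595.53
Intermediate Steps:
g(o) = o + o² (g(o) = o² + o = o + o²)
l(V, L) = (290 + V)/(2*L) (l(V, L) = (V + 290)/(L + (L + (-(1 - 1))*L)) = (290 + V)/(L + (L + (-1*0)*L)) = (290 + V)/(L + (L + 0*L)) = (290 + V)/(L + (L + 0)) = (290 + V)/(L + L) = (290 + V)/((2*L)) = (290 + V)*(1/(2*L)) = (290 + V)/(2*L))
√(l(207 - 1*329, -298) + 354652) = √((½)*(290 + (207 - 1*329))/(-298) + 354652) = √((½)*(-1/298)*(290 + (207 - 329)) + 354652) = √((½)*(-1/298)*(290 - 122) + 354652) = √((½)*(-1/298)*168 + 354652) = √(-42/149 + 354652) = √(52843106/149) = √7873622794/149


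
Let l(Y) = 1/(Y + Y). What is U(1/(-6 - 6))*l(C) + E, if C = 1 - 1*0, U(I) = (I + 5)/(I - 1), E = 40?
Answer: 981/26 ≈ 37.731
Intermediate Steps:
U(I) = (5 + I)/(-1 + I)
C = 1 (C = 1 + 0 = 1)
l(Y) = 1/(2*Y)
U(1/(-6 - 6))*l(C) + E = ((5 + 1/(-6 - 6))/(-1 + 1/(-6 - 6)))*((½)/1) + 40 = ((5 + 1/(-12))/(-1 + 1/(-12)))*((½)*1) + 40 = ((5 - 1/12)/(-1 - 1/12))*(½) + 40 = ((59/12)/(-13/12))*(½) + 40 = -12/13*59/12*(½) + 40 = -59/13*½ + 40 = -59/26 + 40 = 981/26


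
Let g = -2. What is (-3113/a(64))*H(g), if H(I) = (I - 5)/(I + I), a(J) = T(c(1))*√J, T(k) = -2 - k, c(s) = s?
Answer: 21791/96 ≈ 226.99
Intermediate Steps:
a(J) = -3*√J (a(J) = (-2 - 1*1)*√J = (-2 - 1)*√J = -3*√J)
H(I) = (-5 + I)/(2*I) (H(I) = (-5 + I)/((2*I)) = (-5 + I)*(1/(2*I)) = (-5 + I)/(2*I))
(-3113/a(64))*H(g) = (-3113/((-3*√64)))*((½)*(-5 - 2)/(-2)) = (-3113/((-3*8)))*((½)*(-½)*(-7)) = -3113/(-24)*(7/4) = -3113*(-1/24)*(7/4) = (3113/24)*(7/4) = 21791/96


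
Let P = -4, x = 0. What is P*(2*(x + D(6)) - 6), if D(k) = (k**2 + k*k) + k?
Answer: -600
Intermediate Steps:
D(k) = k + 2*k**2 (D(k) = (k**2 + k**2) + k = 2*k**2 + k = k + 2*k**2)
P*(2*(x + D(6)) - 6) = -4*(2*(0 + 6*(1 + 2*6)) - 6) = -4*(2*(0 + 6*(1 + 12)) - 6) = -4*(2*(0 + 6*13) - 6) = -4*(2*(0 + 78) - 6) = -4*(2*78 - 6) = -4*(156 - 6) = -4*150 = -600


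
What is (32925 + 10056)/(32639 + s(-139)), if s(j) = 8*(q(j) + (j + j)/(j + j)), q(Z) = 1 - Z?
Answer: 42981/33767 ≈ 1.2729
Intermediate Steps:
s(j) = 16 - 8*j (s(j) = 8*((1 - j) + (j + j)/(j + j)) = 8*((1 - j) + (2*j)/((2*j))) = 8*((1 - j) + (2*j)*(1/(2*j))) = 8*((1 - j) + 1) = 8*(2 - j) = 16 - 8*j)
(32925 + 10056)/(32639 + s(-139)) = (32925 + 10056)/(32639 + (16 - 8*(-139))) = 42981/(32639 + (16 + 1112)) = 42981/(32639 + 1128) = 42981/33767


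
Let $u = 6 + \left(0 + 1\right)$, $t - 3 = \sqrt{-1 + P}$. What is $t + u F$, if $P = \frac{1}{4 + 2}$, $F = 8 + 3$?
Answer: $80 + \frac{i \sqrt{30}}{6} \approx 80.0 + 0.91287 i$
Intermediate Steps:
$F = 11$
$P = \frac{1}{6} \approx 0.16667$
$t = 3 + \frac{i \sqrt{30}}{6}$ ($t = 3 + \sqrt{-1 + \frac{1}{6}} = 3 + \sqrt{- \frac{5}{6}} = 3 + \frac{i \sqrt{30}}{6} \approx 3.0 + 0.91287 i$)
$u = 7$ ($u = 6 + 1 = 7$)
$t + u F = \left(3 + \frac{i \sqrt{30}}{6}\right) + 7 \cdot 11 = \left(3 + \frac{i \sqrt{30}}{6}\right) + 77 = 80 + \frac{i \sqrt{30}}{6}$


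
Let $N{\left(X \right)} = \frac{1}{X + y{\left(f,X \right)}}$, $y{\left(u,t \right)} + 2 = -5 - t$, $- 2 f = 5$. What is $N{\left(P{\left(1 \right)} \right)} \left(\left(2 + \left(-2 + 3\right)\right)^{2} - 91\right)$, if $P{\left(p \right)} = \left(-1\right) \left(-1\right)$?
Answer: $\frac{82}{7} \approx 11.714$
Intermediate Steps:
$P{\left(p \right)} = 1$
$f = - \frac{5}{2}$ ($f = \left(- \frac{1}{2}\right) 5 = - \frac{5}{2} \approx -2.5$)
$y{\left(u,t \right)} = -7 - t$ ($y{\left(u,t \right)} = -2 - \left(5 + t\right) = -7 - t$)
$N{\left(X \right)} = - \frac{1}{7}$ ($N{\left(X \right)} = \frac{1}{X - \left(7 + X\right)} = \frac{1}{-7} = - \frac{1}{7}$)
$N{\left(P{\left(1 \right)} \right)} \left(\left(2 + \left(-2 + 3\right)\right)^{2} - 91\right) = - \frac{\left(2 + \left(-2 + 3\right)\right)^{2} - 91}{7} = - \frac{\left(2 + 1\right)^{2} - 91}{7} = - \frac{3^{2} - 91}{7} = - \frac{9 - 91}{7} = \left(- \frac{1}{7}\right) \left(-82\right) = \frac{82}{7}$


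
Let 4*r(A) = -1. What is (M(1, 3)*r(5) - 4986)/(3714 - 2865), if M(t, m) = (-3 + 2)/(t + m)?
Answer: -79775/13584 ≈ -5.8727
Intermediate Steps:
r(A) = -¼ (r(A) = (¼)*(-1) = -¼)
M(t, m) = -1/(m + t)
(M(1, 3)*r(5) - 4986)/(3714 - 2865) = (-1/(3 + 1)*(-¼) - 4986)/(3714 - 2865) = (-1/4*(-¼) - 4986)/849 = (-1*¼*(-¼) - 4986)*(1/849) = (-¼*(-¼) - 4986)*(1/849) = (1/16 - 4986)*(1/849) = -79775/16*1/849 = -79775/13584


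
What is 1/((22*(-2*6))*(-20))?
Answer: 1/5280 ≈ 0.00018939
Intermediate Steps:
1/((22*(-2*6))*(-20)) = 1/((22*(-12))*(-20)) = 1/(-264*(-20)) = 1/5280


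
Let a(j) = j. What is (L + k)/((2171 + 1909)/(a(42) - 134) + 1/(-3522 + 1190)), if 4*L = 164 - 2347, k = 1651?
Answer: -59281189/2378663 ≈ -24.922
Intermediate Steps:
L = -2183/4 (L = (164 - 2347)/4 = (¼)*(-2183) = -2183/4 ≈ -545.75)
(L + k)/((2171 + 1909)/(a(42) - 134) + 1/(-3522 + 1190)) = (-2183/4 + 1651)/((2171 + 1909)/(42 - 134) + 1/(-3522 + 1190)) = 4421/(4*(4080/(-92) + 1/(-2332))) = 4421/(4*(4080*(-1/92) - 1/2332)) = 4421/(4*(-1020/23 - 1/2332)) = 4421/(4*(-2378663/53636)) = (4421/4)*(-53636/2378663) = -59281189/2378663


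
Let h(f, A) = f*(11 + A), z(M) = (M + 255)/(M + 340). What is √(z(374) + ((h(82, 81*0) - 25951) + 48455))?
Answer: √41289738/42 ≈ 152.99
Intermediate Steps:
z(M) = (255 + M)/(340 + M)
√(z(374) + ((h(82, 81*0) - 25951) + 48455)) = √((255 + 374)/(340 + 374) + ((82*(11 + 81*0) - 25951) + 48455)) = √(629/714 + ((82*(11 + 0) - 25951) + 48455)) = √((1/714)*629 + ((82*11 - 25951) + 48455)) = √(37/42 + ((902 - 25951) + 48455)) = √(37/42 + (-25049 + 48455)) = √(37/42 + 23406) = √(983089/42) = √41289738/42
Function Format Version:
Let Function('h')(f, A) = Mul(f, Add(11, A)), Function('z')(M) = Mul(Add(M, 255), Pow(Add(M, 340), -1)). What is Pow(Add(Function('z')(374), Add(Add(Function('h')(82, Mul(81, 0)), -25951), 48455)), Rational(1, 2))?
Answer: Mul(Rational(1, 42), Pow(41289738, Rational(1, 2))) ≈ 152.99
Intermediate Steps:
Function('z')(M) = Mul(Pow(Add(340, M), -1), Add(255, M)) (Function('z')(M) = Mul(Add(255, M), Pow(Add(340, M), -1)) = Mul(Pow(Add(340, M), -1), Add(255, M)))
Pow(Add(Function('z')(374), Add(Add(Function('h')(82, Mul(81, 0)), -25951), 48455)), Rational(1, 2)) = Pow(Add(Mul(Pow(Add(340, 374), -1), Add(255, 374)), Add(Add(Mul(82, Add(11, Mul(81, 0))), -25951), 48455)), Rational(1, 2)) = Pow(Add(Mul(Pow(714, -1), 629), Add(Add(Mul(82, Add(11, 0)), -25951), 48455)), Rational(1, 2)) = Pow(Add(Mul(Rational(1, 714), 629), Add(Add(Mul(82, 11), -25951), 48455)), Rational(1, 2)) = Pow(Add(Rational(37, 42), Add(Add(902, -25951), 48455)), Rational(1, 2)) = Pow(Add(Rational(37, 42), Add(-25049, 48455)), Rational(1, 2)) = Pow(Add(Rational(37, 42), 23406), Rational(1, 2)) = Pow(Rational(983089, 42), Rational(1, 2)) = Mul(Rational(1, 42), Pow(41289738, Rational(1, 2)))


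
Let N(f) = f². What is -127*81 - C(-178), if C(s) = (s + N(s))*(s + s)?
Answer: 11205849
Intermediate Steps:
C(s) = 2*s*(s + s²) (C(s) = (s + s²)*(s + s) = (s + s²)*(2*s) = 2*s*(s + s²))
-127*81 - C(-178) = -127*81 - 2*(-178)²*(1 - 178) = -10287 - 2*31684*(-177) = -10287 - 1*(-11216136) = -10287 + 11216136 = 11205849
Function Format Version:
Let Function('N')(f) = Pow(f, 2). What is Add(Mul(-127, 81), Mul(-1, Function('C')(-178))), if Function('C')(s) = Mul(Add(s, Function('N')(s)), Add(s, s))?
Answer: 11205849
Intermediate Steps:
Function('C')(s) = Mul(2, s, Add(s, Pow(s, 2))) (Function('C')(s) = Mul(Add(s, Pow(s, 2)), Add(s, s)) = Mul(Add(s, Pow(s, 2)), Mul(2, s)) = Mul(2, s, Add(s, Pow(s, 2))))
Add(Mul(-127, 81), Mul(-1, Function('C')(-178))) = Add(Mul(-127, 81), Mul(-1, Mul(2, Pow(-178, 2), Add(1, -178)))) = Add(-10287, Mul(-1, Mul(2, 31684, -177))) = Add(-10287, Mul(-1, -11216136)) = Add(-10287, 11216136) = 11205849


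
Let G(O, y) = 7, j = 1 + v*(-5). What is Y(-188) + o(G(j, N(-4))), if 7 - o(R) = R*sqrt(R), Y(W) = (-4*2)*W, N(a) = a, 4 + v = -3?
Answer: 1511 - 7*sqrt(7) ≈ 1492.5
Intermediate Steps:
v = -7 (v = -4 - 3 = -7)
j = 36 (j = 1 - 7*(-5) = 1 + 35 = 36)
Y(W) = -8*W
o(R) = 7 - R**(3/2) (o(R) = 7 - R*sqrt(R) = 7 - R**(3/2))
Y(-188) + o(G(j, N(-4))) = -8*(-188) + (7 - 7**(3/2)) = 1504 + (7 - 7*sqrt(7)) = 1511 - 7*sqrt(7)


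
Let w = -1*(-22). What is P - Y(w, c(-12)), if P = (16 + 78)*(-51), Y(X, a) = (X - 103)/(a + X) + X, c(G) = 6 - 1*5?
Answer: -110687/23 ≈ -4812.5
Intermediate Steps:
c(G) = 1 (c(G) = 6 - 5 = 1)
w = 22
Y(X, a) = X + (-103 + X)/(X + a) (Y(X, a) = (-103 + X)/(X + a) + X = X + (-103 + X)/(X + a))
P = -4794 (P = 94*(-51) = -4794)
P - Y(w, c(-12)) = -4794 - (-103 + 22 + 22² + 22*1)/(22 + 1) = -4794 - (-103 + 22 + 484 + 22)/23 = -4794 - 425/23 = -110687/23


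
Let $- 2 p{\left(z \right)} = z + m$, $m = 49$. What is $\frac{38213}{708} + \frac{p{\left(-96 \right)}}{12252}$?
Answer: $\frac{78033719}{1445736} \approx 53.975$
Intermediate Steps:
$p{\left(z \right)} = - \frac{49}{2} - \frac{z}{2}$ ($p{\left(z \right)} = - \frac{z + 49}{2} = - \frac{49 + z}{2} = - \frac{49}{2} - \frac{z}{2}$)
$\frac{38213}{708} + \frac{p{\left(-96 \right)}}{12252} = \frac{38213}{708} + \frac{- \frac{49}{2} - -48}{12252} = 38213 \cdot \frac{1}{708} + \left(- \frac{49}{2} + 48\right) \frac{1}{12252} = \frac{38213}{708} + \frac{47}{2} \cdot \frac{1}{12252} = \frac{38213}{708} + \frac{47}{24504} = \frac{78033719}{1445736}$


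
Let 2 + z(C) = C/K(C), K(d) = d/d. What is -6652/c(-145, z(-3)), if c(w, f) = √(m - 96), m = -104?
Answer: 1663*I*√2/5 ≈ 470.37*I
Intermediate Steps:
K(d) = 1
z(C) = -2 + C (z(C) = -2 + C/1 = -2 + C*1 = -2 + C)
c(w, f) = 10*I*√2 (c(w, f) = √(-104 - 96) = √(-200) = 10*I*√2)
-6652/c(-145, z(-3)) = -6652*(-I*√2/20) = -(-1663)*I*√2/5 = 1663*I*√2/5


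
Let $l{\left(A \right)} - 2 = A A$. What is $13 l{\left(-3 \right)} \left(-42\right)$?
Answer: $-6006$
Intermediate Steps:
$l{\left(A \right)} = 2 + A^{2}$ ($l{\left(A \right)} = 2 + A A = 2 + A^{2}$)
$13 l{\left(-3 \right)} \left(-42\right) = 13 \left(2 + \left(-3\right)^{2}\right) \left(-42\right) = 13 \left(2 + 9\right) \left(-42\right) = 13 \cdot 11 \left(-42\right) = 143 \left(-42\right) = -6006$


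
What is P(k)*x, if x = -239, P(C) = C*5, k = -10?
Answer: 11950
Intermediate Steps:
P(C) = 5*C
P(k)*x = (5*(-10))*(-239) = -50*(-239) = 11950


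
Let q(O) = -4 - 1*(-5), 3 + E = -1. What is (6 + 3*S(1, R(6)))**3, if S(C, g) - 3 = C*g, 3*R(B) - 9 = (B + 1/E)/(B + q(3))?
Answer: 335702375/21952 ≈ 15293.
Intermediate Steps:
E = -4 (E = -3 - 1 = -4)
q(O) = 1 (q(O) = -4 + 5 = 1)
R(B) = 3 + (-1/4 + B)/(3*(1 + B)) (R(B) = 3 + ((B + 1/(-4))/(B + 1))/3 = 3 + ((B - 1/4)/(1 + B))/3 = 3 + ((-1/4 + B)/(1 + B))/3 = 3 + (-1/4 + B)/(3*(1 + B)))
S(C, g) = 3 + C*g
(6 + 3*S(1, R(6)))**3 = (6 + 3*(3 + 1*(5*(7 + 8*6)/(12*(1 + 6)))))**3 = (6 + 3*(3 + 1*((5/12)*(7 + 48)/7)))**3 = (6 + 3*(3 + 1*((5/12)*(1/7)*55)))**3 = (6 + 3*(3 + 1*(275/84)))**3 = (6 + 3*(3 + 275/84))**3 = (6 + 3*(527/84))**3 = (6 + 527/28)**3 = (695/28)**3 = 335702375/21952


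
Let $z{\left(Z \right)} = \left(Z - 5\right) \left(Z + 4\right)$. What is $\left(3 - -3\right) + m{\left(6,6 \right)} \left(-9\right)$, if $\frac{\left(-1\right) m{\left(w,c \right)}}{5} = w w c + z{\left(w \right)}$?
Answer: $10176$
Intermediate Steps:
$z{\left(Z \right)} = \left(-5 + Z\right) \left(4 + Z\right)$
$m{\left(w,c \right)} = 100 - 5 w^{2} + 5 w - 5 c w^{2}$ ($m{\left(w,c \right)} = - 5 \left(w w c - \left(20 + w - w^{2}\right)\right) = - 5 \left(w^{2} c - \left(20 + w - w^{2}\right)\right) = - 5 \left(c w^{2} - \left(20 + w - w^{2}\right)\right) = - 5 \left(-20 + w^{2} - w + c w^{2}\right) = 100 - 5 w^{2} + 5 w - 5 c w^{2}$)
$\left(3 - -3\right) + m{\left(6,6 \right)} \left(-9\right) = \left(3 - -3\right) + \left(100 - 5 \cdot 6^{2} + 5 \cdot 6 - 30 \cdot 6^{2}\right) \left(-9\right) = \left(3 + 3\right) + \left(100 - 180 + 30 - 30 \cdot 36\right) \left(-9\right) = 6 + \left(100 - 180 + 30 - 1080\right) \left(-9\right) = 6 - -10170 = 6 + 10170 = 10176$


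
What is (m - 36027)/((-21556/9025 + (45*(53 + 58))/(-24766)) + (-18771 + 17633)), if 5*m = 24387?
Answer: 6962345217240/254936900471 ≈ 27.310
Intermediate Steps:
m = 24387/5 (m = (⅕)*24387 = 24387/5 ≈ 4877.4)
(m - 36027)/((-21556/9025 + (45*(53 + 58))/(-24766)) + (-18771 + 17633)) = (24387/5 - 36027)/((-21556/9025 + (45*(53 + 58))/(-24766)) + (-18771 + 17633)) = -155748/(5*((-21556*1/9025 + (45*111)*(-1/24766)) - 1138)) = -155748/(5*((-21556/9025 + 4995*(-1/24766)) - 1138)) = -155748/(5*((-21556/9025 - 4995/24766) - 1138)) = -155748/(5*(-578935771/223513150 - 1138)) = -155748/(5*(-254936900471/223513150)) = -155748/5*(-223513150/254936900471) = 6962345217240/254936900471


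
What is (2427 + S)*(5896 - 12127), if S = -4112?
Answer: 10499235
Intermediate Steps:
(2427 + S)*(5896 - 12127) = (2427 - 4112)*(5896 - 12127) = -1685*(-6231) = 10499235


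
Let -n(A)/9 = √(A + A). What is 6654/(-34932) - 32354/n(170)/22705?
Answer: -1109/5822 + 16177*√85/17369325 ≈ -0.18190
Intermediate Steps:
n(A) = -9*√2*√A (n(A) = -9*√(A + A) = -9*√2*√A)
6654/(-34932) - 32354/n(170)/22705 = 6654/(-34932) - 32354*(-√85/1530)/22705 = 6654*(-1/34932) - 32354*(-√85/1530)*(1/22705) = -1109/5822 - (-16177)*√85/765*(1/22705) = -1109/5822 + (16177*√85/765)*(1/22705) = -1109/5822 + 16177*√85/17369325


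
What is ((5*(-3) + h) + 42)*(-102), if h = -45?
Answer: 1836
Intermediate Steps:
((5*(-3) + h) + 42)*(-102) = ((5*(-3) - 45) + 42)*(-102) = ((-15 - 45) + 42)*(-102) = (-60 + 42)*(-102) = -18*(-102) = 1836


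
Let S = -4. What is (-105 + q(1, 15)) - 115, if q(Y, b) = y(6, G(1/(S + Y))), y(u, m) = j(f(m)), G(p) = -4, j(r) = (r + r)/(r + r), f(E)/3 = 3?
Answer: -219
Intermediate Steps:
f(E) = 9 (f(E) = 3*3 = 9)
j(r) = 1 (j(r) = (2*r)/((2*r)) = (2*r)*(1/(2*r)) = 1)
y(u, m) = 1
q(Y, b) = 1
(-105 + q(1, 15)) - 115 = (-105 + 1) - 115 = -104 - 115 = -219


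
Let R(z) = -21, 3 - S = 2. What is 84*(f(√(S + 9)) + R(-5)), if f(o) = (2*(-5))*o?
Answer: -1764 - 840*√10 ≈ -4420.3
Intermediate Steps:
S = 1 (S = 3 - 1*2 = 3 - 2 = 1)
f(o) = -10*o
84*(f(√(S + 9)) + R(-5)) = 84*(-10*√(1 + 9) - 21) = 84*(-10*√10 - 21) = 84*(-21 - 10*√10) = -1764 - 840*√10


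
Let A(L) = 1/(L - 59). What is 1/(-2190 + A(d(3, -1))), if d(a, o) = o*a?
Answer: -62/135781 ≈ -0.00045662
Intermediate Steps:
d(a, o) = a*o
A(L) = 1/(-59 + L)
1/(-2190 + A(d(3, -1))) = 1/(-2190 + 1/(-59 + 3*(-1))) = 1/(-2190 + 1/(-59 - 3)) = 1/(-2190 + 1/(-62)) = 1/(-2190 - 1/62) = 1/(-135781/62) = -62/135781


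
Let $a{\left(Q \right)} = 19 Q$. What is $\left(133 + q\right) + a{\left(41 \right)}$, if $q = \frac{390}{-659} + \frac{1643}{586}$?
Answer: $\frac{353044885}{386174} \approx 914.21$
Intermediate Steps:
$q = \frac{854197}{386174}$ ($q = 390 \left(- \frac{1}{659}\right) + 1643 \cdot \frac{1}{586} = - \frac{390}{659} + \frac{1643}{586} = \frac{854197}{386174} \approx 2.2119$)
$\left(133 + q\right) + a{\left(41 \right)} = \left(133 + \frac{854197}{386174}\right) + 19 \cdot 41 = \frac{52215339}{386174} + 779 = \frac{353044885}{386174}$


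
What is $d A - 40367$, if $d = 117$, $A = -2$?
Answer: $-40601$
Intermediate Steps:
$d A - 40367 = 117 \left(-2\right) - 40367 = -234 - 40367 = -40601$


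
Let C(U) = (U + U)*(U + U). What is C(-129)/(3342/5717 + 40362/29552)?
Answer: 624772603232/18306241 ≈ 34129.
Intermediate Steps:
C(U) = 4*U² (C(U) = (2*U)*(2*U) = 4*U²)
C(-129)/(3342/5717 + 40362/29552) = (4*(-129)²)/(3342/5717 + 40362/29552) = (4*16641)/(3342*(1/5717) + 40362*(1/29552)) = 66564/(3342/5717 + 20181/14776) = 66564/(164756169/84474392) = 66564*(84474392/164756169) = 624772603232/18306241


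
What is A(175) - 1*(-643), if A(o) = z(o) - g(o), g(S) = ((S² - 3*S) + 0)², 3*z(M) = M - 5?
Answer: -2718027901/3 ≈ -9.0601e+8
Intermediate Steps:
z(M) = -5/3 + M/3 (z(M) = (M - 5)/3 = (-5 + M)/3 = -5/3 + M/3)
g(S) = (S² - 3*S)²
A(o) = -5/3 + o/3 - o²*(-3 + o)² (A(o) = (-5/3 + o/3) - o²*(-3 + o)² = -5/3 + o/3 - o²*(-3 + o)²)
A(175) - 1*(-643) = (-5/3 + (⅓)*175 - 1*175²*(-3 + 175)²) - 1*(-643) = (-5/3 + 175/3 - 1*30625*172²) + 643 = (-5/3 + 175/3 - 1*30625*29584) + 643 = (-5/3 + 175/3 - 906010000) + 643 = -2718029830/3 + 643 = -2718027901/3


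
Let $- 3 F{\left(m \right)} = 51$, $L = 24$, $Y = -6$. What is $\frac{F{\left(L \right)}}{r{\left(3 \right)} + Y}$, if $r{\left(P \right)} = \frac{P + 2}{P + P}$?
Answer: $\frac{102}{31} \approx 3.2903$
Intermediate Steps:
$r{\left(P \right)} = \frac{2 + P}{2 P}$
$F{\left(m \right)} = -17$ ($F{\left(m \right)} = \left(- \frac{1}{3}\right) 51 = -17$)
$\frac{F{\left(L \right)}}{r{\left(3 \right)} + Y} = \frac{1}{\frac{2 + 3}{2 \cdot 3} - 6} \left(-17\right) = \frac{1}{\frac{1}{2} \cdot \frac{1}{3} \cdot 5 - 6} \left(-17\right) = \frac{1}{\frac{5}{6} - 6} \left(-17\right) = \frac{1}{- \frac{31}{6}} \left(-17\right) = \left(- \frac{6}{31}\right) \left(-17\right) = \frac{102}{31}$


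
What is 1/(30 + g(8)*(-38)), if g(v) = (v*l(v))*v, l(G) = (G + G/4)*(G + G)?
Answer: -1/389090 ≈ -2.5701e-6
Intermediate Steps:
l(G) = 5*G²/2 (l(G) = (G + G*(¼))*(2*G) = (G + G/4)*(2*G) = (5*G/4)*(2*G) = 5*G²/2)
g(v) = 5*v⁴/2 (g(v) = (v*(5*v²/2))*v = (5*v³/2)*v = 5*v⁴/2)
1/(30 + g(8)*(-38)) = 1/(30 + ((5/2)*8⁴)*(-38)) = 1/(30 + ((5/2)*4096)*(-38)) = 1/(30 + 10240*(-38)) = 1/(30 - 389120) = 1/(-389090) = -1/389090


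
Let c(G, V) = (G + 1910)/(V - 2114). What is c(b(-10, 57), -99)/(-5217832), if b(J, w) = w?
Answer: 1967/11547062216 ≈ 1.7035e-7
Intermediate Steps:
c(G, V) = (1910 + G)/(-2114 + V)
c(b(-10, 57), -99)/(-5217832) = ((1910 + 57)/(-2114 - 99))/(-5217832) = (1967/(-2213))*(-1/5217832) = -1/2213*1967*(-1/5217832) = -1967/2213*(-1/5217832) = 1967/11547062216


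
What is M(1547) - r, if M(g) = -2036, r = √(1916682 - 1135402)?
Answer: -2036 - 4*√48830 ≈ -2919.9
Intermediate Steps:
r = 4*√48830 (r = √781280 = 4*√48830 ≈ 883.90)
M(1547) - r = -2036 - 4*√48830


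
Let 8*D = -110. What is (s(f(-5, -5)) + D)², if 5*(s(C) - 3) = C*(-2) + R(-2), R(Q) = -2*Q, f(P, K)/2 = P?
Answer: 14161/400 ≈ 35.402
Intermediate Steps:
f(P, K) = 2*P
D = -55/4 (D = (⅛)*(-110) = -55/4 ≈ -13.750)
s(C) = 19/5 - 2*C/5 (s(C) = 3 + (C*(-2) - 2*(-2))/5 = 3 + (-2*C + 4)/5 = 3 + (4 - 2*C)/5 = 3 + (⅘ - 2*C/5) = 19/5 - 2*C/5)
(s(f(-5, -5)) + D)² = ((19/5 - 4*(-5)/5) - 55/4)² = ((19/5 - ⅖*(-10)) - 55/4)² = ((19/5 + 4) - 55/4)² = (39/5 - 55/4)² = (-119/20)² = 14161/400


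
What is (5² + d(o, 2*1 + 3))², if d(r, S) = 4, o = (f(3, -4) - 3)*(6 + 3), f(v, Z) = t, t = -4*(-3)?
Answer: 841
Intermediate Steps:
t = 12
f(v, Z) = 12
o = 81 (o = (12 - 3)*(6 + 3) = 9*9 = 81)
(5² + d(o, 2*1 + 3))² = (5² + 4)² = (25 + 4)² = 29² = 841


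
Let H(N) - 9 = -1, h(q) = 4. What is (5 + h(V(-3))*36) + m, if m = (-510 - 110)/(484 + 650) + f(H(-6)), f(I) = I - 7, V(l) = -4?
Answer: 84740/567 ≈ 149.45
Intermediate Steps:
H(N) = 8 (H(N) = 9 - 1 = 8)
f(I) = -7 + I
m = 257/567 (m = (-510 - 110)/(484 + 650) + (-7 + 8) = -620/1134 + 1 = -620*1/1134 + 1 = -310/567 + 1 = 257/567 ≈ 0.45326)
(5 + h(V(-3))*36) + m = (5 + 4*36) + 257/567 = (5 + 144) + 257/567 = 149 + 257/567 = 84740/567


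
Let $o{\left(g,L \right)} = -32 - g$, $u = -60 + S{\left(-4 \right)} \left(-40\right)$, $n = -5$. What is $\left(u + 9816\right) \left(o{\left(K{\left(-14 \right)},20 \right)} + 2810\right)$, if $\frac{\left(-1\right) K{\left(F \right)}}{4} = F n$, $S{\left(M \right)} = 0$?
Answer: $29833848$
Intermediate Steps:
$u = -60$ ($u = -60 + 0 \left(-40\right) = -60 + 0 = -60$)
$K{\left(F \right)} = 20 F$ ($K{\left(F \right)} = - 4 F \left(-5\right) = - 4 \left(- 5 F\right) = 20 F$)
$\left(u + 9816\right) \left(o{\left(K{\left(-14 \right)},20 \right)} + 2810\right) = \left(-60 + 9816\right) \left(\left(-32 - 20 \left(-14\right)\right) + 2810\right) = 9756 \left(\left(-32 - -280\right) + 2810\right) = 9756 \left(\left(-32 + 280\right) + 2810\right) = 9756 \left(248 + 2810\right) = 9756 \cdot 3058 = 29833848$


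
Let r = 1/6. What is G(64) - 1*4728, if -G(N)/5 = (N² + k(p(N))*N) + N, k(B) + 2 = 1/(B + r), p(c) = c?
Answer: -1916760/77 ≈ -24893.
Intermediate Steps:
r = ⅙ ≈ 0.16667
k(B) = -2 + 1/(⅙ + B) (k(B) = -2 + 1/(B + ⅙) = -2 + 1/(⅙ + B))
G(N) = -5*N - 5*N² - 20*N*(1 - 3*N)/(1 + 6*N) (G(N) = -5*((N² + (4*(1 - 3*N)/(1 + 6*N))*N) + N) = -5*((N² + 4*N*(1 - 3*N)/(1 + 6*N)) + N) = -5*(N + N² + 4*N*(1 - 3*N)/(1 + 6*N)) = -5*N - 5*N² - 20*N*(1 - 3*N)/(1 + 6*N))
G(64) - 1*4728 = 5*64*(-5 - 6*64² + 5*64)/(1 + 6*64) - 1*4728 = 5*64*(-5 - 6*4096 + 320)/(1 + 384) - 4728 = 5*64*(-5 - 24576 + 320)/385 - 4728 = 5*64*(1/385)*(-24261) - 4728 = -1552704/77 - 4728 = -1916760/77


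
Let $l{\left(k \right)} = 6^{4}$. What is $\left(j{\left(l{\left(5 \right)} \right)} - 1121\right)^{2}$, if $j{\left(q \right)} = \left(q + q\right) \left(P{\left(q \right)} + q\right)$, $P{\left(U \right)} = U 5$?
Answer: $406194639541441$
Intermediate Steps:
$l{\left(k \right)} = 1296$
$P{\left(U \right)} = 5 U$
$j{\left(q \right)} = 12 q^{2}$ ($j{\left(q \right)} = \left(q + q\right) \left(5 q + q\right) = 2 q 6 q = 12 q^{2}$)
$\left(j{\left(l{\left(5 \right)} \right)} - 1121\right)^{2} = \left(12 \cdot 1296^{2} - 1121\right)^{2} = \left(12 \cdot 1679616 - 1121\right)^{2} = \left(20155392 - 1121\right)^{2} = 20154271^{2} = 406194639541441$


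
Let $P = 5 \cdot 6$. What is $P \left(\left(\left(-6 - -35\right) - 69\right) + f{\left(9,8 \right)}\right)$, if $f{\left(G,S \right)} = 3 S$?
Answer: $-480$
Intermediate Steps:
$P = 30$
$P \left(\left(\left(-6 - -35\right) - 69\right) + f{\left(9,8 \right)}\right) = 30 \left(\left(\left(-6 - -35\right) - 69\right) + 3 \cdot 8\right) = 30 \left(\left(\left(-6 + 35\right) - 69\right) + 24\right) = 30 \left(\left(29 - 69\right) + 24\right) = 30 \left(-40 + 24\right) = 30 \left(-16\right) = -480$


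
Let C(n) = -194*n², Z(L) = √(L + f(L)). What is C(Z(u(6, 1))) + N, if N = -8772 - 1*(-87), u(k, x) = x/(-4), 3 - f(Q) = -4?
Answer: -19989/2 ≈ -9994.5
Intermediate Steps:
f(Q) = 7 (f(Q) = 3 - 1*(-4) = 3 + 4 = 7)
u(k, x) = -x/4 (u(k, x) = x*(-¼) = -x/4)
Z(L) = √(7 + L) (Z(L) = √(L + 7) = √(7 + L))
N = -8685 (N = -8772 + 87 = -8685)
C(Z(u(6, 1))) + N = -194*(√(7 - ¼*1))² - 8685 = -194*(√(7 - ¼))² - 8685 = -194*(√(27/4))² - 8685 = -194*(3*√3/2)² - 8685 = -194*27/4 - 8685 = -2619/2 - 8685 = -19989/2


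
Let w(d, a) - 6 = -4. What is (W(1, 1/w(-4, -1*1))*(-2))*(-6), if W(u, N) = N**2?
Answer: 3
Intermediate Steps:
w(d, a) = 2 (w(d, a) = 6 - 4 = 2)
(W(1, 1/w(-4, -1*1))*(-2))*(-6) = ((1/2)**2*(-2))*(-6) = ((1/4)*(-2))*(-6) = -1/2*(-6) = 3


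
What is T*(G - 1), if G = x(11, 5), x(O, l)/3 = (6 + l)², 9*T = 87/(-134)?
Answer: -5249/201 ≈ -26.114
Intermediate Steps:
T = -29/402 (T = (87/(-134))/9 = (87*(-1/134))/9 = (⅑)*(-87/134) = -29/402 ≈ -0.072139)
x(O, l) = 3*(6 + l)²
G = 363 (G = 3*(6 + 5)² = 3*11² = 3*121 = 363)
T*(G - 1) = -29*(363 - 1)/402 = -29/402*362 = -5249/201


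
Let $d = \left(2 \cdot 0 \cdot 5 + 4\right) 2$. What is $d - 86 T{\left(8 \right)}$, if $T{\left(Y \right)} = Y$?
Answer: $-680$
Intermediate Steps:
$d = 8$ ($d = \left(0 \cdot 5 + 4\right) 2 = \left(0 + 4\right) 2 = 4 \cdot 2 = 8$)
$d - 86 T{\left(8 \right)} = 8 - 688 = -680$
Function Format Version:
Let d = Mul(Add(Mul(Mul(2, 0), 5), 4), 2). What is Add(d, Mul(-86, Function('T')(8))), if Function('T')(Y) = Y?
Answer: -680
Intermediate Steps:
d = 8 (d = Mul(Add(Mul(0, 5), 4), 2) = Mul(Add(0, 4), 2) = Mul(4, 2) = 8)
Add(d, Mul(-86, Function('T')(8))) = Add(8, Mul(-86, 8)) = Add(8, -688) = -680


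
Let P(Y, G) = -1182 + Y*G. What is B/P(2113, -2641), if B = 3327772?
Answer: -3327772/5581615 ≈ -0.59620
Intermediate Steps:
P(Y, G) = -1182 + G*Y
B/P(2113, -2641) = 3327772/(-1182 - 2641*2113) = 3327772/(-1182 - 5580433) = 3327772/(-5581615) = 3327772*(-1/5581615) = -3327772/5581615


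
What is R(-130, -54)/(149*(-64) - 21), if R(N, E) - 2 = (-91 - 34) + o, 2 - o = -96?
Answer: 25/9557 ≈ 0.0026159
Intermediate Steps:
o = 98 (o = 2 - 1*(-96) = 2 + 96 = 98)
R(N, E) = -25 (R(N, E) = 2 + ((-91 - 34) + 98) = 2 + (-125 + 98) = 2 - 27 = -25)
R(-130, -54)/(149*(-64) - 21) = -25/(149*(-64) - 21) = -25/(-9536 - 21) = -25/(-9557) = -25*(-1/9557) = 25/9557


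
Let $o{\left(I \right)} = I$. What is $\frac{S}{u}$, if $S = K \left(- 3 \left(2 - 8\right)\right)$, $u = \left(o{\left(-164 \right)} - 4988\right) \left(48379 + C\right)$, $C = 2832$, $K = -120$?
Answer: $\frac{135}{16489942} \approx 8.1868 \cdot 10^{-6}$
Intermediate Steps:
$u = -263839072$ ($u = \left(-164 - 4988\right) \left(48379 + 2832\right) = \left(-5152\right) 51211 = -263839072$)
$S = -2160$ ($S = - 120 \left(- 3 \left(2 - 8\right)\right) = - 120 \left(\left(-3\right) \left(-6\right)\right) = \left(-120\right) 18 = -2160$)
$\frac{S}{u} = - \frac{2160}{-263839072} = \left(-2160\right) \left(- \frac{1}{263839072}\right) = \frac{135}{16489942}$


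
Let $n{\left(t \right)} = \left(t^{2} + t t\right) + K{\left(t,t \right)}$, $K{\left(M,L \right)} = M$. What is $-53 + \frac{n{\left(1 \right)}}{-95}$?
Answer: $- \frac{5038}{95} \approx -53.032$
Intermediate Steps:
$n{\left(t \right)} = t + 2 t^{2}$ ($n{\left(t \right)} = \left(t^{2} + t t\right) + t = \left(t^{2} + t^{2}\right) + t = 2 t^{2} + t = t + 2 t^{2}$)
$-53 + \frac{n{\left(1 \right)}}{-95} = -53 + \frac{1 \left(1 + 2 \cdot 1\right)}{-95} = -53 - \frac{1 \left(1 + 2\right)}{95} = -53 - \frac{1 \cdot 3}{95} = -53 - \frac{3}{95} = - \frac{5038}{95}$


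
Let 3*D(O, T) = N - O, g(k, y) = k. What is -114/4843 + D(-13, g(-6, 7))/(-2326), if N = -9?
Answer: -407432/16897227 ≈ -0.024112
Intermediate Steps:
D(O, T) = -3 - O/3 (D(O, T) = (-9 - O)/3 = -3 - O/3)
-114/4843 + D(-13, g(-6, 7))/(-2326) = -114/4843 + (-3 - ⅓*(-13))/(-2326) = -114*1/4843 + (-3 + 13/3)*(-1/2326) = -114/4843 + (4/3)*(-1/2326) = -114/4843 - 2/3489 = -407432/16897227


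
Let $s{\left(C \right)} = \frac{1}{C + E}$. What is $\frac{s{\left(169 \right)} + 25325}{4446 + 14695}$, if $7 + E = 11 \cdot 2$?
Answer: $\frac{4659801}{3521944} \approx 1.3231$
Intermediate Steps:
$E = 15$ ($E = -7 + 11 \cdot 2 = -7 + 22 = 15$)
$s{\left(C \right)} = \frac{1}{15 + C}$ ($s{\left(C \right)} = \frac{1}{C + 15} = \frac{1}{15 + C}$)
$\frac{s{\left(169 \right)} + 25325}{4446 + 14695} = \frac{\frac{1}{15 + 169} + 25325}{4446 + 14695} = \frac{\frac{1}{184} + 25325}{19141} = \left(\frac{1}{184} + 25325\right) \frac{1}{19141} = \frac{4659801}{184} \cdot \frac{1}{19141} = \frac{4659801}{3521944}$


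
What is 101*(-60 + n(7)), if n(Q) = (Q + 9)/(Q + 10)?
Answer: -101404/17 ≈ -5964.9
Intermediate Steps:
n(Q) = (9 + Q)/(10 + Q)
101*(-60 + n(7)) = 101*(-60 + (9 + 7)/(10 + 7)) = 101*(-60 + 16/17) = 101*(-1004/17) = -101404/17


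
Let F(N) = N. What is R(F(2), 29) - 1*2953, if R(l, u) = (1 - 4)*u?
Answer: -3040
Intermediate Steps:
R(l, u) = -3*u
R(F(2), 29) - 1*2953 = -3*29 - 1*2953 = -87 - 2953 = -3040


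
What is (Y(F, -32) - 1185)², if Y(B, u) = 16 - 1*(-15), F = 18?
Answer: 1331716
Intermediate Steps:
Y(B, u) = 31 (Y(B, u) = 16 + 15 = 31)
(Y(F, -32) - 1185)² = (31 - 1185)² = (-1154)² = 1331716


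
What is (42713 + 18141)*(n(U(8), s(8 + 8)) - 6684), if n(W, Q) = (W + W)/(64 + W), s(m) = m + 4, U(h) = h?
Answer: -3660611516/9 ≈ -4.0673e+8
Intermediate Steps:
s(m) = 4 + m
n(W, Q) = 2*W/(64 + W) (n(W, Q) = (2*W)/(64 + W) = 2*W/(64 + W))
(42713 + 18141)*(n(U(8), s(8 + 8)) - 6684) = (42713 + 18141)*(2*8/(64 + 8) - 6684) = 60854*(2*8/72 - 6684) = 60854*(2*8*(1/72) - 6684) = 60854*(2/9 - 6684) = 60854*(-60154/9) = -3660611516/9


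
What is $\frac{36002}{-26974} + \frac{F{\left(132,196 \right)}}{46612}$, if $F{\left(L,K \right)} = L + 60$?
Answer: $- \frac{209118277}{157164011} \approx -1.3306$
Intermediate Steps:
$F{\left(L,K \right)} = 60 + L$
$\frac{36002}{-26974} + \frac{F{\left(132,196 \right)}}{46612} = \frac{36002}{-26974} + \frac{60 + 132}{46612} = 36002 \left(- \frac{1}{26974}\right) + 192 \cdot \frac{1}{46612} = - \frac{18001}{13487} + \frac{48}{11653} = - \frac{209118277}{157164011}$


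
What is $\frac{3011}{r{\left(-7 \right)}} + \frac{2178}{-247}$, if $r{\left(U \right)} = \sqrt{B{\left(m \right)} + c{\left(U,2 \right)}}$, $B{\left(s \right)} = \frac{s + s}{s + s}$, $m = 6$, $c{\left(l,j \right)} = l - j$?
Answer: $- \frac{2178}{247} - \frac{3011 i \sqrt{2}}{4} \approx -8.8178 - 1064.5 i$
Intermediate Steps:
$B{\left(s \right)} = 1$ ($B{\left(s \right)} = \frac{2 s}{2 s} = 2 s \frac{1}{2 s} = 1$)
$r{\left(U \right)} = \sqrt{-1 + U}$ ($r{\left(U \right)} = \sqrt{1 + \left(U - 2\right)} = \sqrt{1 + \left(-2 + U\right)} = \sqrt{-1 + U}$)
$\frac{3011}{r{\left(-7 \right)}} + \frac{2178}{-247} = \frac{3011}{\sqrt{-1 - 7}} + \frac{2178}{-247} = \frac{3011}{\sqrt{-8}} + 2178 \left(- \frac{1}{247}\right) = \frac{3011}{2 i \sqrt{2}} - \frac{2178}{247} = 3011 \left(- \frac{i \sqrt{2}}{4}\right) - \frac{2178}{247} = - \frac{3011 i \sqrt{2}}{4} - \frac{2178}{247} = - \frac{2178}{247} - \frac{3011 i \sqrt{2}}{4}$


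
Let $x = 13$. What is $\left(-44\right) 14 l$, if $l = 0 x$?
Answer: $0$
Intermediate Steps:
$l = 0$ ($l = 0 \cdot 13 = 0$)
$\left(-44\right) 14 l = \left(-44\right) 14 \cdot 0 = \left(-616\right) 0 = 0$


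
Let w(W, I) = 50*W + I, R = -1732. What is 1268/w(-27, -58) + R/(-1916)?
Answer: 573/168608 ≈ 0.0033984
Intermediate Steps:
w(W, I) = I + 50*W
1268/w(-27, -58) + R/(-1916) = 1268/(-58 + 50*(-27)) - 1732/(-1916) = 1268/(-58 - 1350) - 1732*(-1/1916) = 1268/(-1408) + 433/479 = 1268*(-1/1408) + 433/479 = -317/352 + 433/479 = 573/168608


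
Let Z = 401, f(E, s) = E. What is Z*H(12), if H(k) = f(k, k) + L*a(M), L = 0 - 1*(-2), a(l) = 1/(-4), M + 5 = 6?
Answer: 9223/2 ≈ 4611.5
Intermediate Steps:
M = 1 (M = -5 + 6 = 1)
a(l) = -¼
L = 2 (L = 0 + 2 = 2)
H(k) = -½ + k (H(k) = k + 2*(-¼) = k - ½ = -½ + k)
Z*H(12) = 401*(-½ + 12) = 401*(23/2) = 9223/2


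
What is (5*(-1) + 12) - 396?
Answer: -389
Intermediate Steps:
(5*(-1) + 12) - 396 = (-5 + 12) - 396 = 7 - 396 = -389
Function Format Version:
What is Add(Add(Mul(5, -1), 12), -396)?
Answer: -389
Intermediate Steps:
Add(Add(Mul(5, -1), 12), -396) = Add(Add(-5, 12), -396) = Add(7, -396) = -389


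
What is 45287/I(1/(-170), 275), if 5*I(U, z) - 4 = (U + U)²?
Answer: 1635992875/28901 ≈ 56607.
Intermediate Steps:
I(U, z) = ⅘ + 4*U²/5 (I(U, z) = ⅘ + (U + U)²/5 = ⅘ + (2*U)²/5 = ⅘ + (4*U²)/5 = ⅘ + 4*U²/5)
45287/I(1/(-170), 275) = 45287/(⅘ + 4*(1/(-170))²/5) = 45287/(⅘ + 4*(-1/170)²/5) = 45287/(⅘ + (⅘)*(1/28900)) = 45287/(⅘ + 1/36125) = 45287/(28901/36125) = 45287*(36125/28901) = 1635992875/28901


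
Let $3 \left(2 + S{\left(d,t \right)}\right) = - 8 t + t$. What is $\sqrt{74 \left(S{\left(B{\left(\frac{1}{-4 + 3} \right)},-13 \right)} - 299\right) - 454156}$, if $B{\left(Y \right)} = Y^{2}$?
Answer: $\frac{2 i \sqrt{1066917}}{3} \approx 688.61 i$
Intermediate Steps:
$S{\left(d,t \right)} = -2 - \frac{7 t}{3}$ ($S{\left(d,t \right)} = -2 + \frac{- 8 t + t}{3} = -2 + \frac{\left(-7\right) t}{3} = -2 - \frac{7 t}{3}$)
$\sqrt{74 \left(S{\left(B{\left(\frac{1}{-4 + 3} \right)},-13 \right)} - 299\right) - 454156} = \sqrt{74 \left(\left(-2 - - \frac{91}{3}\right) - 299\right) - 454156} = \sqrt{74 \left(\left(-2 + \frac{91}{3}\right) - 299\right) - 454156} = \sqrt{74 \left(\frac{85}{3} - 299\right) - 454156} = \sqrt{74 \left(- \frac{812}{3}\right) - 454156} = \sqrt{- \frac{60088}{3} - 454156} = \sqrt{- \frac{1422556}{3}} = \frac{2 i \sqrt{1066917}}{3}$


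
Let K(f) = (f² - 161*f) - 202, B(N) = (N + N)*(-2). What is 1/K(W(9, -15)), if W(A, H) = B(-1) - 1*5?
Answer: -1/40 ≈ -0.025000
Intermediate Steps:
B(N) = -4*N (B(N) = (2*N)*(-2) = -4*N)
W(A, H) = -1 (W(A, H) = -4*(-1) - 1*5 = 4 - 5 = -1)
K(f) = -202 + f² - 161*f
1/K(W(9, -15)) = 1/(-202 + (-1)² - 161*(-1)) = 1/(-202 + 1 + 161) = 1/(-40) = -1/40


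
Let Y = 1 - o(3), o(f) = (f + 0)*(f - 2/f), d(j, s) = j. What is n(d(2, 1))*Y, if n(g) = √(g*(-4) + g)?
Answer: -6*I*√6 ≈ -14.697*I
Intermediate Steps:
n(g) = √3*√(-g) (n(g) = √(-4*g + g) = √(-3*g) = √3*√(-g))
o(f) = f*(f - 2/f)
Y = -6 (Y = 1 - (-2 + 3²) = 1 - (-2 + 9) = 1 - 1*7 = 1 - 7 = -6)
n(d(2, 1))*Y = (√3*√(-1*2))*(-6) = (√3*√(-2))*(-6) = (√3*(I*√2))*(-6) = (I*√6)*(-6) = -6*I*√6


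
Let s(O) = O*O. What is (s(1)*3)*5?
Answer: 15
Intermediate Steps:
s(O) = O²
(s(1)*3)*5 = (1²*3)*5 = (1*3)*5 = 3*5 = 15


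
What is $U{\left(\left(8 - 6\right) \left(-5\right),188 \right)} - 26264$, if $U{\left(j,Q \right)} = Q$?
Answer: $-26076$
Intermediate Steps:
$U{\left(\left(8 - 6\right) \left(-5\right),188 \right)} - 26264 = 188 - 26264 = -26076$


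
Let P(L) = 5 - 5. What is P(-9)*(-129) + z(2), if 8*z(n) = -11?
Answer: -11/8 ≈ -1.3750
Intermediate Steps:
z(n) = -11/8 (z(n) = (⅛)*(-11) = -11/8)
P(L) = 0
P(-9)*(-129) + z(2) = 0*(-129) - 11/8 = 0 - 11/8 = -11/8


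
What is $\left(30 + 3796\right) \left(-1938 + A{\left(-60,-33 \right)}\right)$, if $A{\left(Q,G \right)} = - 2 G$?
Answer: $-7162272$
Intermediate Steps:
$\left(30 + 3796\right) \left(-1938 + A{\left(-60,-33 \right)}\right) = \left(30 + 3796\right) \left(-1938 - -66\right) = 3826 \left(-1938 + 66\right) = 3826 \left(-1872\right) = -7162272$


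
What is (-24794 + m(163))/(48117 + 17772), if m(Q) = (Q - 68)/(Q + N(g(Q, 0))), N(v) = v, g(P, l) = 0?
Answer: -1347109/3579969 ≈ -0.37629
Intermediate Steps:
m(Q) = (-68 + Q)/Q (m(Q) = (Q - 68)/(Q + 0) = (-68 + Q)/Q)
(-24794 + m(163))/(48117 + 17772) = (-24794 + (-68 + 163)/163)/(48117 + 17772) = (-24794 + (1/163)*95)/65889 = (-24794 + 95/163)*(1/65889) = -4041327/163*1/65889 = -1347109/3579969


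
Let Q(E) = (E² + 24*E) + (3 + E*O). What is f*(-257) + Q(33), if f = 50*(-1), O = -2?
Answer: 14668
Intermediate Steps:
f = -50
Q(E) = 3 + E² + 22*E (Q(E) = (E² + 24*E) + (3 + E*(-2)) = (E² + 24*E) + (3 - 2*E) = 3 + E² + 22*E)
f*(-257) + Q(33) = -50*(-257) + (3 + 33² + 22*33) = 12850 + (3 + 1089 + 726) = 12850 + 1818 = 14668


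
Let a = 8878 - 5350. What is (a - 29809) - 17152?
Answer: -43433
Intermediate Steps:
a = 3528
(a - 29809) - 17152 = (3528 - 29809) - 17152 = -26281 - 17152 = -43433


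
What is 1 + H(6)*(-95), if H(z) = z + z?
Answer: -1139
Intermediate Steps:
H(z) = 2*z
1 + H(6)*(-95) = 1 + (2*6)*(-95) = 1 + 12*(-95) = 1 - 1140 = -1139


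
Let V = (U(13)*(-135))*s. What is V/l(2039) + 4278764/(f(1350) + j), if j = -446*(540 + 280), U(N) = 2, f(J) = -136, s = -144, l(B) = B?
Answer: 1375020371/186495096 ≈ 7.3730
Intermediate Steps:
j = -365720 (j = -446*820 = -365720)
V = 38880 (V = (2*(-135))*(-144) = -270*(-144) = 38880)
V/l(2039) + 4278764/(f(1350) + j) = 38880/2039 + 4278764/(-136 - 365720) = 38880*(1/2039) + 4278764/(-365856) = 38880/2039 + 4278764*(-1/365856) = 38880/2039 - 1069691/91464 = 1375020371/186495096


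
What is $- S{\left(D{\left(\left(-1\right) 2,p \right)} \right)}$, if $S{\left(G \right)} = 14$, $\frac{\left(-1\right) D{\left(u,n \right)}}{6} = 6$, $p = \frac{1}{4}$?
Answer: $-14$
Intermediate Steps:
$p = \frac{1}{4} \approx 0.25$
$D{\left(u,n \right)} = -36$ ($D{\left(u,n \right)} = \left(-6\right) 6 = -36$)
$- S{\left(D{\left(\left(-1\right) 2,p \right)} \right)} = \left(-1\right) 14 = -14$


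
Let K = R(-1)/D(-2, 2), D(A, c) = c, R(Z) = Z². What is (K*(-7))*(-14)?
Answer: 49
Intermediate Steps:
K = ½ (K = (-1)²/2 = 1*(½) = ½ ≈ 0.50000)
(K*(-7))*(-14) = ((½)*(-7))*(-14) = -7/2*(-14) = 49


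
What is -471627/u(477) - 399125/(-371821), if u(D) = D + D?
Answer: -19442228613/39413026 ≈ -493.29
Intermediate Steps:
u(D) = 2*D
-471627/u(477) - 399125/(-371821) = -471627/(2*477) - 399125/(-371821) = -471627/954 - 399125*(-1/371821) = -471627*1/954 + 399125/371821 = -52403/106 + 399125/371821 = -19442228613/39413026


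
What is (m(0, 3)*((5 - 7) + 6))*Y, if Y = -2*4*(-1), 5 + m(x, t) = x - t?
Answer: -256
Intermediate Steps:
m(x, t) = -5 + x - t (m(x, t) = -5 + (x - t) = -5 + x - t)
Y = 8 (Y = -8*(-1) = 8)
(m(0, 3)*((5 - 7) + 6))*Y = ((-5 + 0 - 1*3)*((5 - 7) + 6))*8 = ((-5 + 0 - 3)*(-2 + 6))*8 = -8*4*8 = -32*8 = -256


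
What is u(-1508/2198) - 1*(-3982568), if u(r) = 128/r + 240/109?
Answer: 163648090680/41093 ≈ 3.9824e+6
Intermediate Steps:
u(r) = 240/109 + 128/r (u(r) = 128/r + 240*(1/109) = 128/r + 240/109 = 240/109 + 128/r)
u(-1508/2198) - 1*(-3982568) = (240/109 + 128/((-1508/2198))) - 1*(-3982568) = (240/109 + 128/((-1508*1/2198))) + 3982568 = (240/109 + 128/(-754/1099)) + 3982568 = (240/109 + 128*(-1099/754)) + 3982568 = (240/109 - 70336/377) + 3982568 = -7576144/41093 + 3982568 = 163648090680/41093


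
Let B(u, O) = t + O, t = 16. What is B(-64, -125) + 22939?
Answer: 22830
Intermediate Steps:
B(u, O) = 16 + O
B(-64, -125) + 22939 = (16 - 125) + 22939 = -109 + 22939 = 22830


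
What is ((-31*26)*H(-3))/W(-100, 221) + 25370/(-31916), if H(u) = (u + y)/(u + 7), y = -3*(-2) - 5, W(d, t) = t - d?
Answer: 2359189/5122518 ≈ 0.46055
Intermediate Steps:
y = 1 (y = 6 - 5 = 1)
H(u) = (1 + u)/(7 + u) (H(u) = (u + 1)/(u + 7) = (1 + u)/(7 + u))
((-31*26)*H(-3))/W(-100, 221) + 25370/(-31916) = ((-31*26)*((1 - 3)/(7 - 3)))/(221 - 1*(-100)) + 25370/(-31916) = (-806*(-2)/4)/(221 + 100) + 25370*(-1/31916) = -403*(-2)/2/321 - 12685/15958 = -806*(-1/2)*(1/321) - 12685/15958 = 403*(1/321) - 12685/15958 = 403/321 - 12685/15958 = 2359189/5122518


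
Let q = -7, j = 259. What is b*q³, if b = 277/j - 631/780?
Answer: -2578919/28860 ≈ -89.360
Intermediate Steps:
b = 52631/202020 (b = 277/259 - 631/780 = 52631/202020 ≈ 0.26052)
b*q³ = (52631/202020)*(-7)³ = (52631/202020)*(-343) = -2578919/28860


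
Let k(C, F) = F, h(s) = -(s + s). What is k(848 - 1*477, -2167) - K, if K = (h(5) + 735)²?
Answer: -527792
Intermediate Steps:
h(s) = -2*s
K = 525625 (K = (-2*5 + 735)² = (-10 + 735)² = 725² = 525625)
k(848 - 1*477, -2167) - K = -2167 - 1*525625 = -2167 - 525625 = -527792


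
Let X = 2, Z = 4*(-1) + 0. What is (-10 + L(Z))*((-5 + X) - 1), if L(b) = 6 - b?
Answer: 0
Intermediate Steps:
Z = -4 (Z = -4 + 0 = -4)
(-10 + L(Z))*((-5 + X) - 1) = (-10 + (6 - 1*(-4)))*((-5 + 2) - 1) = (-10 + (6 + 4))*(-3 - 1) = (-10 + 10)*(-4) = 0*(-4) = 0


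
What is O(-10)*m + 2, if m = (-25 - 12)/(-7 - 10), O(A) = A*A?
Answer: 3734/17 ≈ 219.65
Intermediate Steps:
O(A) = A²
m = 37/17 (m = -37/(-17) = -37*(-1/17) = 37/17 ≈ 2.1765)
O(-10)*m + 2 = (-10)²*(37/17) + 2 = 100*(37/17) + 2 = 3700/17 + 2 = 3734/17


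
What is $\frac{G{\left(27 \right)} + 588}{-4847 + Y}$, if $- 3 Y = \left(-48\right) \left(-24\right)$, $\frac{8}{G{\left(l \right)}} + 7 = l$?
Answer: $- \frac{2942}{26155} \approx -0.11248$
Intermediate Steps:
$G{\left(l \right)} = \frac{8}{-7 + l}$
$Y = -384$ ($Y = - \frac{\left(-48\right) \left(-24\right)}{3} = \left(- \frac{1}{3}\right) 1152 = -384$)
$\frac{G{\left(27 \right)} + 588}{-4847 + Y} = \frac{\frac{8}{-7 + 27} + 588}{-4847 - 384} = \frac{\frac{8}{20} + 588}{-5231} = \left(8 \cdot \frac{1}{20} + 588\right) \left(- \frac{1}{5231}\right) = \left(\frac{2}{5} + 588\right) \left(- \frac{1}{5231}\right) = \frac{2942}{5} \left(- \frac{1}{5231}\right) = - \frac{2942}{26155}$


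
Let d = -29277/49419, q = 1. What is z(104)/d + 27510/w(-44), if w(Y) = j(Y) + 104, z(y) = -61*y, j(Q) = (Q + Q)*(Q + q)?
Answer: 22587932797/2107944 ≈ 10716.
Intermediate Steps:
d = -3253/5491 (d = -29277*1/49419 = -3253/5491 ≈ -0.59242)
j(Q) = 2*Q*(1 + Q) (j(Q) = (Q + Q)*(Q + 1) = (2*Q)*(1 + Q) = 2*Q*(1 + Q))
w(Y) = 104 + 2*Y*(1 + Y) (w(Y) = 2*Y*(1 + Y) + 104 = 104 + 2*Y*(1 + Y))
z(104)/d + 27510/w(-44) = (-61*104)/(-3253/5491) + 27510/(104 + 2*(-44)*(1 - 44)) = -6344*(-5491/3253) + 27510/(104 + 2*(-44)*(-43)) = 34834904/3253 + 27510/(104 + 3784) = 34834904/3253 + 27510/3888 = 34834904/3253 + 27510*(1/3888) = 34834904/3253 + 4585/648 = 22587932797/2107944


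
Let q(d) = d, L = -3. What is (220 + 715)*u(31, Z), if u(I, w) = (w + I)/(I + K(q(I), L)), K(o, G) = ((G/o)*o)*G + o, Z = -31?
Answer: 0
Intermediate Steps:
K(o, G) = o + G² (K(o, G) = G*G + o = G² + o = o + G²)
u(I, w) = (I + w)/(9 + 2*I) (u(I, w) = (w + I)/(I + (I + (-3)²)) = (I + w)/(I + (I + 9)) = (I + w)/(I + (9 + I)) = (I + w)/(9 + 2*I))
(220 + 715)*u(31, Z) = (220 + 715)*((31 - 31)/(9 + 2*31)) = 935*(0/(9 + 62)) = 935*(0/71) = 935*((1/71)*0) = 935*0 = 0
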